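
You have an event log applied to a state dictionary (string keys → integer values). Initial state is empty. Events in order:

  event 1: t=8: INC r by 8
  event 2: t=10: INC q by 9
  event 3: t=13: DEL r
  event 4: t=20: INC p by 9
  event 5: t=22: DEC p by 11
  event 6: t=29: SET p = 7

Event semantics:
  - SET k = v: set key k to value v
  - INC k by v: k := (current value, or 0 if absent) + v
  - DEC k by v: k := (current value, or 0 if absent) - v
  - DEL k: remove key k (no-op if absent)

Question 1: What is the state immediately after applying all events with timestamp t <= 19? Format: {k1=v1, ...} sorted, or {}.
Answer: {q=9}

Derivation:
Apply events with t <= 19 (3 events):
  after event 1 (t=8: INC r by 8): {r=8}
  after event 2 (t=10: INC q by 9): {q=9, r=8}
  after event 3 (t=13: DEL r): {q=9}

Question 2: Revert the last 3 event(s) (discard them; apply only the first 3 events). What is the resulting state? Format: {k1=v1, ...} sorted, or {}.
Keep first 3 events (discard last 3):
  after event 1 (t=8: INC r by 8): {r=8}
  after event 2 (t=10: INC q by 9): {q=9, r=8}
  after event 3 (t=13: DEL r): {q=9}

Answer: {q=9}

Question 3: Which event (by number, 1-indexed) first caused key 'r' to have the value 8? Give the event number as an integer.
Looking for first event where r becomes 8:
  event 1: r (absent) -> 8  <-- first match

Answer: 1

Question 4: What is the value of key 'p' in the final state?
Track key 'p' through all 6 events:
  event 1 (t=8: INC r by 8): p unchanged
  event 2 (t=10: INC q by 9): p unchanged
  event 3 (t=13: DEL r): p unchanged
  event 4 (t=20: INC p by 9): p (absent) -> 9
  event 5 (t=22: DEC p by 11): p 9 -> -2
  event 6 (t=29: SET p = 7): p -2 -> 7
Final: p = 7

Answer: 7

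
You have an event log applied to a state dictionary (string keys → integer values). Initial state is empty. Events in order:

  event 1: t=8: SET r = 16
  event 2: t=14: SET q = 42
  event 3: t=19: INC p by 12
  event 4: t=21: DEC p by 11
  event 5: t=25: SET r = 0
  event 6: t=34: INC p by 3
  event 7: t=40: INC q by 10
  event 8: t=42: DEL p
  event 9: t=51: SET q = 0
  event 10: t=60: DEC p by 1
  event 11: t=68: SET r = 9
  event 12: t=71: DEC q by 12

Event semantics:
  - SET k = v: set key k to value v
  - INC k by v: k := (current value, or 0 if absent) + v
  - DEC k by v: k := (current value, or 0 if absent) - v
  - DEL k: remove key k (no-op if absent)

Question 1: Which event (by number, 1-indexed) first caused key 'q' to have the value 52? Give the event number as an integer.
Answer: 7

Derivation:
Looking for first event where q becomes 52:
  event 2: q = 42
  event 3: q = 42
  event 4: q = 42
  event 5: q = 42
  event 6: q = 42
  event 7: q 42 -> 52  <-- first match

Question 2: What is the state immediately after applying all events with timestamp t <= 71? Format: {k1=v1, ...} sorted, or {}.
Apply events with t <= 71 (12 events):
  after event 1 (t=8: SET r = 16): {r=16}
  after event 2 (t=14: SET q = 42): {q=42, r=16}
  after event 3 (t=19: INC p by 12): {p=12, q=42, r=16}
  after event 4 (t=21: DEC p by 11): {p=1, q=42, r=16}
  after event 5 (t=25: SET r = 0): {p=1, q=42, r=0}
  after event 6 (t=34: INC p by 3): {p=4, q=42, r=0}
  after event 7 (t=40: INC q by 10): {p=4, q=52, r=0}
  after event 8 (t=42: DEL p): {q=52, r=0}
  after event 9 (t=51: SET q = 0): {q=0, r=0}
  after event 10 (t=60: DEC p by 1): {p=-1, q=0, r=0}
  after event 11 (t=68: SET r = 9): {p=-1, q=0, r=9}
  after event 12 (t=71: DEC q by 12): {p=-1, q=-12, r=9}

Answer: {p=-1, q=-12, r=9}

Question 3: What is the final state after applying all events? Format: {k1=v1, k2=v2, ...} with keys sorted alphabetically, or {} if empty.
  after event 1 (t=8: SET r = 16): {r=16}
  after event 2 (t=14: SET q = 42): {q=42, r=16}
  after event 3 (t=19: INC p by 12): {p=12, q=42, r=16}
  after event 4 (t=21: DEC p by 11): {p=1, q=42, r=16}
  after event 5 (t=25: SET r = 0): {p=1, q=42, r=0}
  after event 6 (t=34: INC p by 3): {p=4, q=42, r=0}
  after event 7 (t=40: INC q by 10): {p=4, q=52, r=0}
  after event 8 (t=42: DEL p): {q=52, r=0}
  after event 9 (t=51: SET q = 0): {q=0, r=0}
  after event 10 (t=60: DEC p by 1): {p=-1, q=0, r=0}
  after event 11 (t=68: SET r = 9): {p=-1, q=0, r=9}
  after event 12 (t=71: DEC q by 12): {p=-1, q=-12, r=9}

Answer: {p=-1, q=-12, r=9}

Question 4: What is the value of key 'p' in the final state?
Answer: -1

Derivation:
Track key 'p' through all 12 events:
  event 1 (t=8: SET r = 16): p unchanged
  event 2 (t=14: SET q = 42): p unchanged
  event 3 (t=19: INC p by 12): p (absent) -> 12
  event 4 (t=21: DEC p by 11): p 12 -> 1
  event 5 (t=25: SET r = 0): p unchanged
  event 6 (t=34: INC p by 3): p 1 -> 4
  event 7 (t=40: INC q by 10): p unchanged
  event 8 (t=42: DEL p): p 4 -> (absent)
  event 9 (t=51: SET q = 0): p unchanged
  event 10 (t=60: DEC p by 1): p (absent) -> -1
  event 11 (t=68: SET r = 9): p unchanged
  event 12 (t=71: DEC q by 12): p unchanged
Final: p = -1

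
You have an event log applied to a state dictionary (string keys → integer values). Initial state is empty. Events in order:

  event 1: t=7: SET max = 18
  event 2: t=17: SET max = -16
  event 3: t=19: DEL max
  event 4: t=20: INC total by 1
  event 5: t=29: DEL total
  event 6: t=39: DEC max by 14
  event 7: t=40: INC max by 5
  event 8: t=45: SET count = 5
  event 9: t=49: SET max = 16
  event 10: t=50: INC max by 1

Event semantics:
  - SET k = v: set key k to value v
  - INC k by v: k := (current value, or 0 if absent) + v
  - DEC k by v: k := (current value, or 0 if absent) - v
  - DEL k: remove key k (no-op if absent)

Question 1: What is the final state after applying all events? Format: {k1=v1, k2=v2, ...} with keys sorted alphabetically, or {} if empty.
  after event 1 (t=7: SET max = 18): {max=18}
  after event 2 (t=17: SET max = -16): {max=-16}
  after event 3 (t=19: DEL max): {}
  after event 4 (t=20: INC total by 1): {total=1}
  after event 5 (t=29: DEL total): {}
  after event 6 (t=39: DEC max by 14): {max=-14}
  after event 7 (t=40: INC max by 5): {max=-9}
  after event 8 (t=45: SET count = 5): {count=5, max=-9}
  after event 9 (t=49: SET max = 16): {count=5, max=16}
  after event 10 (t=50: INC max by 1): {count=5, max=17}

Answer: {count=5, max=17}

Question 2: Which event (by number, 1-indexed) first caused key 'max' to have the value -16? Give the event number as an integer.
Answer: 2

Derivation:
Looking for first event where max becomes -16:
  event 1: max = 18
  event 2: max 18 -> -16  <-- first match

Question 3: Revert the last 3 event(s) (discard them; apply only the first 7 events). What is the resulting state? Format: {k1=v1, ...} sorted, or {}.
Keep first 7 events (discard last 3):
  after event 1 (t=7: SET max = 18): {max=18}
  after event 2 (t=17: SET max = -16): {max=-16}
  after event 3 (t=19: DEL max): {}
  after event 4 (t=20: INC total by 1): {total=1}
  after event 5 (t=29: DEL total): {}
  after event 6 (t=39: DEC max by 14): {max=-14}
  after event 7 (t=40: INC max by 5): {max=-9}

Answer: {max=-9}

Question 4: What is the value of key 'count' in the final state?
Answer: 5

Derivation:
Track key 'count' through all 10 events:
  event 1 (t=7: SET max = 18): count unchanged
  event 2 (t=17: SET max = -16): count unchanged
  event 3 (t=19: DEL max): count unchanged
  event 4 (t=20: INC total by 1): count unchanged
  event 5 (t=29: DEL total): count unchanged
  event 6 (t=39: DEC max by 14): count unchanged
  event 7 (t=40: INC max by 5): count unchanged
  event 8 (t=45: SET count = 5): count (absent) -> 5
  event 9 (t=49: SET max = 16): count unchanged
  event 10 (t=50: INC max by 1): count unchanged
Final: count = 5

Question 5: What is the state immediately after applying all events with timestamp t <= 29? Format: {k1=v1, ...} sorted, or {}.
Apply events with t <= 29 (5 events):
  after event 1 (t=7: SET max = 18): {max=18}
  after event 2 (t=17: SET max = -16): {max=-16}
  after event 3 (t=19: DEL max): {}
  after event 4 (t=20: INC total by 1): {total=1}
  after event 5 (t=29: DEL total): {}

Answer: {}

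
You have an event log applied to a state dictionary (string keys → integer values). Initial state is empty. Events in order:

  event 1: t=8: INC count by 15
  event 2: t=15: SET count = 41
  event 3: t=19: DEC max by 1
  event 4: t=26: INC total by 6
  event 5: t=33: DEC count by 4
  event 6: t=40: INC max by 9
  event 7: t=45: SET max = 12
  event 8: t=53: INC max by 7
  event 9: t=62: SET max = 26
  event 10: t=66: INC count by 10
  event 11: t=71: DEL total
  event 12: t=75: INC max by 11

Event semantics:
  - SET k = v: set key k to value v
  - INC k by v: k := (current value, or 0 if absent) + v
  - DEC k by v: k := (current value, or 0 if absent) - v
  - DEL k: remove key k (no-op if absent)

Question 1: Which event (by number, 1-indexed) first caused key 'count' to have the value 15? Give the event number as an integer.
Answer: 1

Derivation:
Looking for first event where count becomes 15:
  event 1: count (absent) -> 15  <-- first match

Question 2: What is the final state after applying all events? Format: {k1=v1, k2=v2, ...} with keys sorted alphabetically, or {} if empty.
Answer: {count=47, max=37}

Derivation:
  after event 1 (t=8: INC count by 15): {count=15}
  after event 2 (t=15: SET count = 41): {count=41}
  after event 3 (t=19: DEC max by 1): {count=41, max=-1}
  after event 4 (t=26: INC total by 6): {count=41, max=-1, total=6}
  after event 5 (t=33: DEC count by 4): {count=37, max=-1, total=6}
  after event 6 (t=40: INC max by 9): {count=37, max=8, total=6}
  after event 7 (t=45: SET max = 12): {count=37, max=12, total=6}
  after event 8 (t=53: INC max by 7): {count=37, max=19, total=6}
  after event 9 (t=62: SET max = 26): {count=37, max=26, total=6}
  after event 10 (t=66: INC count by 10): {count=47, max=26, total=6}
  after event 11 (t=71: DEL total): {count=47, max=26}
  after event 12 (t=75: INC max by 11): {count=47, max=37}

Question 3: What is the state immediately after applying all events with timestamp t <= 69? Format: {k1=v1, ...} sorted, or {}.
Apply events with t <= 69 (10 events):
  after event 1 (t=8: INC count by 15): {count=15}
  after event 2 (t=15: SET count = 41): {count=41}
  after event 3 (t=19: DEC max by 1): {count=41, max=-1}
  after event 4 (t=26: INC total by 6): {count=41, max=-1, total=6}
  after event 5 (t=33: DEC count by 4): {count=37, max=-1, total=6}
  after event 6 (t=40: INC max by 9): {count=37, max=8, total=6}
  after event 7 (t=45: SET max = 12): {count=37, max=12, total=6}
  after event 8 (t=53: INC max by 7): {count=37, max=19, total=6}
  after event 9 (t=62: SET max = 26): {count=37, max=26, total=6}
  after event 10 (t=66: INC count by 10): {count=47, max=26, total=6}

Answer: {count=47, max=26, total=6}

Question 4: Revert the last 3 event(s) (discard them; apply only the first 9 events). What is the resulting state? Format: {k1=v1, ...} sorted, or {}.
Keep first 9 events (discard last 3):
  after event 1 (t=8: INC count by 15): {count=15}
  after event 2 (t=15: SET count = 41): {count=41}
  after event 3 (t=19: DEC max by 1): {count=41, max=-1}
  after event 4 (t=26: INC total by 6): {count=41, max=-1, total=6}
  after event 5 (t=33: DEC count by 4): {count=37, max=-1, total=6}
  after event 6 (t=40: INC max by 9): {count=37, max=8, total=6}
  after event 7 (t=45: SET max = 12): {count=37, max=12, total=6}
  after event 8 (t=53: INC max by 7): {count=37, max=19, total=6}
  after event 9 (t=62: SET max = 26): {count=37, max=26, total=6}

Answer: {count=37, max=26, total=6}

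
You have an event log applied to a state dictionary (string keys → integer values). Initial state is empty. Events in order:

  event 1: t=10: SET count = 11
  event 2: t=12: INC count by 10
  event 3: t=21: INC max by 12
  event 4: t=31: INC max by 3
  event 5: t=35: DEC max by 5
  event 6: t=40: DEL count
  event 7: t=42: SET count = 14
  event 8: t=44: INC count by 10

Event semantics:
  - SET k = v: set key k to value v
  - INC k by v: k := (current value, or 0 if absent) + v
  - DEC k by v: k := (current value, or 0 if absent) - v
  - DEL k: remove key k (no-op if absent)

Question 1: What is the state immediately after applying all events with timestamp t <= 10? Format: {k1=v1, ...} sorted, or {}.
Answer: {count=11}

Derivation:
Apply events with t <= 10 (1 events):
  after event 1 (t=10: SET count = 11): {count=11}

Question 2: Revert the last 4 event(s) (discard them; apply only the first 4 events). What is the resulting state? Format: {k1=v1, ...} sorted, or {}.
Keep first 4 events (discard last 4):
  after event 1 (t=10: SET count = 11): {count=11}
  after event 2 (t=12: INC count by 10): {count=21}
  after event 3 (t=21: INC max by 12): {count=21, max=12}
  after event 4 (t=31: INC max by 3): {count=21, max=15}

Answer: {count=21, max=15}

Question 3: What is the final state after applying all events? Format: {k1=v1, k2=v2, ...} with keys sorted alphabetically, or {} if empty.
  after event 1 (t=10: SET count = 11): {count=11}
  after event 2 (t=12: INC count by 10): {count=21}
  after event 3 (t=21: INC max by 12): {count=21, max=12}
  after event 4 (t=31: INC max by 3): {count=21, max=15}
  after event 5 (t=35: DEC max by 5): {count=21, max=10}
  after event 6 (t=40: DEL count): {max=10}
  after event 7 (t=42: SET count = 14): {count=14, max=10}
  after event 8 (t=44: INC count by 10): {count=24, max=10}

Answer: {count=24, max=10}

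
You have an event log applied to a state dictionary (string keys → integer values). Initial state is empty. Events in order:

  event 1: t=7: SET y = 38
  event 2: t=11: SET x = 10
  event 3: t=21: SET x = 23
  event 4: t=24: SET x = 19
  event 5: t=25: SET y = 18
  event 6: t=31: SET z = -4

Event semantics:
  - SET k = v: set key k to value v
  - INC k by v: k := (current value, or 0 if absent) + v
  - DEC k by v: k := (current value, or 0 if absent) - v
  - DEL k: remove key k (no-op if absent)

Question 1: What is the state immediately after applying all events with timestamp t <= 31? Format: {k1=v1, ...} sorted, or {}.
Answer: {x=19, y=18, z=-4}

Derivation:
Apply events with t <= 31 (6 events):
  after event 1 (t=7: SET y = 38): {y=38}
  after event 2 (t=11: SET x = 10): {x=10, y=38}
  after event 3 (t=21: SET x = 23): {x=23, y=38}
  after event 4 (t=24: SET x = 19): {x=19, y=38}
  after event 5 (t=25: SET y = 18): {x=19, y=18}
  after event 6 (t=31: SET z = -4): {x=19, y=18, z=-4}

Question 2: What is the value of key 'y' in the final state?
Answer: 18

Derivation:
Track key 'y' through all 6 events:
  event 1 (t=7: SET y = 38): y (absent) -> 38
  event 2 (t=11: SET x = 10): y unchanged
  event 3 (t=21: SET x = 23): y unchanged
  event 4 (t=24: SET x = 19): y unchanged
  event 5 (t=25: SET y = 18): y 38 -> 18
  event 6 (t=31: SET z = -4): y unchanged
Final: y = 18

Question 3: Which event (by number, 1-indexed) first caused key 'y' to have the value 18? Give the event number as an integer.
Answer: 5

Derivation:
Looking for first event where y becomes 18:
  event 1: y = 38
  event 2: y = 38
  event 3: y = 38
  event 4: y = 38
  event 5: y 38 -> 18  <-- first match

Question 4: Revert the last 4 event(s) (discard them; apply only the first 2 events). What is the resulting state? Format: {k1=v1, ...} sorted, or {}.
Answer: {x=10, y=38}

Derivation:
Keep first 2 events (discard last 4):
  after event 1 (t=7: SET y = 38): {y=38}
  after event 2 (t=11: SET x = 10): {x=10, y=38}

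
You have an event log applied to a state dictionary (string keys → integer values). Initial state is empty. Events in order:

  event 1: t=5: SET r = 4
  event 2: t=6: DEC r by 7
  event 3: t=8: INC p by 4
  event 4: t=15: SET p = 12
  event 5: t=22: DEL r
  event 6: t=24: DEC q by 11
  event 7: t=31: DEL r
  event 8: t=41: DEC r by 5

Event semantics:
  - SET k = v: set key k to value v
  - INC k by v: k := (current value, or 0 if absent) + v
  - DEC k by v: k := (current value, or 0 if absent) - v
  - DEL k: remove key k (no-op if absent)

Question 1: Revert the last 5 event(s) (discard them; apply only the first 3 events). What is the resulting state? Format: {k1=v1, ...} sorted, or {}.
Answer: {p=4, r=-3}

Derivation:
Keep first 3 events (discard last 5):
  after event 1 (t=5: SET r = 4): {r=4}
  after event 2 (t=6: DEC r by 7): {r=-3}
  after event 3 (t=8: INC p by 4): {p=4, r=-3}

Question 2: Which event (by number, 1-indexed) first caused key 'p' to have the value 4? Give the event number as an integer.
Answer: 3

Derivation:
Looking for first event where p becomes 4:
  event 3: p (absent) -> 4  <-- first match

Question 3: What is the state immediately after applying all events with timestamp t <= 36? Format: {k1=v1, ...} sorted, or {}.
Answer: {p=12, q=-11}

Derivation:
Apply events with t <= 36 (7 events):
  after event 1 (t=5: SET r = 4): {r=4}
  after event 2 (t=6: DEC r by 7): {r=-3}
  after event 3 (t=8: INC p by 4): {p=4, r=-3}
  after event 4 (t=15: SET p = 12): {p=12, r=-3}
  after event 5 (t=22: DEL r): {p=12}
  after event 6 (t=24: DEC q by 11): {p=12, q=-11}
  after event 7 (t=31: DEL r): {p=12, q=-11}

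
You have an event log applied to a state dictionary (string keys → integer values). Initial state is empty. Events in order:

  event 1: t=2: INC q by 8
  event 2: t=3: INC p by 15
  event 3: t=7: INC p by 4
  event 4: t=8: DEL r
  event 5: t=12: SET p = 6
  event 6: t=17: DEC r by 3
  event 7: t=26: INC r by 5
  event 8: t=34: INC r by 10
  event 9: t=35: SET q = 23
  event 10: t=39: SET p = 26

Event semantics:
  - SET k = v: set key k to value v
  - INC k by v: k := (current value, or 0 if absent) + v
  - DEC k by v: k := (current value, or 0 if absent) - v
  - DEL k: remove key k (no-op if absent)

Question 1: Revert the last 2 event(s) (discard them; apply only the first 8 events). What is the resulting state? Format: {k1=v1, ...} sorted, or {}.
Keep first 8 events (discard last 2):
  after event 1 (t=2: INC q by 8): {q=8}
  after event 2 (t=3: INC p by 15): {p=15, q=8}
  after event 3 (t=7: INC p by 4): {p=19, q=8}
  after event 4 (t=8: DEL r): {p=19, q=8}
  after event 5 (t=12: SET p = 6): {p=6, q=8}
  after event 6 (t=17: DEC r by 3): {p=6, q=8, r=-3}
  after event 7 (t=26: INC r by 5): {p=6, q=8, r=2}
  after event 8 (t=34: INC r by 10): {p=6, q=8, r=12}

Answer: {p=6, q=8, r=12}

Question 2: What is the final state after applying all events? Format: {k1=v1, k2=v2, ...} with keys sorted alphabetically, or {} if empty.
  after event 1 (t=2: INC q by 8): {q=8}
  after event 2 (t=3: INC p by 15): {p=15, q=8}
  after event 3 (t=7: INC p by 4): {p=19, q=8}
  after event 4 (t=8: DEL r): {p=19, q=8}
  after event 5 (t=12: SET p = 6): {p=6, q=8}
  after event 6 (t=17: DEC r by 3): {p=6, q=8, r=-3}
  after event 7 (t=26: INC r by 5): {p=6, q=8, r=2}
  after event 8 (t=34: INC r by 10): {p=6, q=8, r=12}
  after event 9 (t=35: SET q = 23): {p=6, q=23, r=12}
  after event 10 (t=39: SET p = 26): {p=26, q=23, r=12}

Answer: {p=26, q=23, r=12}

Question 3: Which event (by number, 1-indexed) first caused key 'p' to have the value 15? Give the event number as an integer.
Answer: 2

Derivation:
Looking for first event where p becomes 15:
  event 2: p (absent) -> 15  <-- first match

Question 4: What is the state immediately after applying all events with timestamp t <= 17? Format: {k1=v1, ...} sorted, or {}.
Apply events with t <= 17 (6 events):
  after event 1 (t=2: INC q by 8): {q=8}
  after event 2 (t=3: INC p by 15): {p=15, q=8}
  after event 3 (t=7: INC p by 4): {p=19, q=8}
  after event 4 (t=8: DEL r): {p=19, q=8}
  after event 5 (t=12: SET p = 6): {p=6, q=8}
  after event 6 (t=17: DEC r by 3): {p=6, q=8, r=-3}

Answer: {p=6, q=8, r=-3}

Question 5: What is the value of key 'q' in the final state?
Answer: 23

Derivation:
Track key 'q' through all 10 events:
  event 1 (t=2: INC q by 8): q (absent) -> 8
  event 2 (t=3: INC p by 15): q unchanged
  event 3 (t=7: INC p by 4): q unchanged
  event 4 (t=8: DEL r): q unchanged
  event 5 (t=12: SET p = 6): q unchanged
  event 6 (t=17: DEC r by 3): q unchanged
  event 7 (t=26: INC r by 5): q unchanged
  event 8 (t=34: INC r by 10): q unchanged
  event 9 (t=35: SET q = 23): q 8 -> 23
  event 10 (t=39: SET p = 26): q unchanged
Final: q = 23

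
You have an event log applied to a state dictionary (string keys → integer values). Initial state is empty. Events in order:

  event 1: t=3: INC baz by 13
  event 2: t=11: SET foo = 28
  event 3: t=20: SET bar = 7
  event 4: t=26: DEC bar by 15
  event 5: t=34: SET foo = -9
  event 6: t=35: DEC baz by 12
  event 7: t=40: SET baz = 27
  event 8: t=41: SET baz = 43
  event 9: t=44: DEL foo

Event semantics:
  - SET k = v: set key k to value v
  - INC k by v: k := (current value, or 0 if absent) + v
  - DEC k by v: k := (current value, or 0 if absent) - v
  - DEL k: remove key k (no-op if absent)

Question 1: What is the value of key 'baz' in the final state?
Answer: 43

Derivation:
Track key 'baz' through all 9 events:
  event 1 (t=3: INC baz by 13): baz (absent) -> 13
  event 2 (t=11: SET foo = 28): baz unchanged
  event 3 (t=20: SET bar = 7): baz unchanged
  event 4 (t=26: DEC bar by 15): baz unchanged
  event 5 (t=34: SET foo = -9): baz unchanged
  event 6 (t=35: DEC baz by 12): baz 13 -> 1
  event 7 (t=40: SET baz = 27): baz 1 -> 27
  event 8 (t=41: SET baz = 43): baz 27 -> 43
  event 9 (t=44: DEL foo): baz unchanged
Final: baz = 43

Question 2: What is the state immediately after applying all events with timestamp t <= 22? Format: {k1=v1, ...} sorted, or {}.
Answer: {bar=7, baz=13, foo=28}

Derivation:
Apply events with t <= 22 (3 events):
  after event 1 (t=3: INC baz by 13): {baz=13}
  after event 2 (t=11: SET foo = 28): {baz=13, foo=28}
  after event 3 (t=20: SET bar = 7): {bar=7, baz=13, foo=28}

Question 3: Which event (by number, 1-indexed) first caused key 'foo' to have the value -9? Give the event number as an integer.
Answer: 5

Derivation:
Looking for first event where foo becomes -9:
  event 2: foo = 28
  event 3: foo = 28
  event 4: foo = 28
  event 5: foo 28 -> -9  <-- first match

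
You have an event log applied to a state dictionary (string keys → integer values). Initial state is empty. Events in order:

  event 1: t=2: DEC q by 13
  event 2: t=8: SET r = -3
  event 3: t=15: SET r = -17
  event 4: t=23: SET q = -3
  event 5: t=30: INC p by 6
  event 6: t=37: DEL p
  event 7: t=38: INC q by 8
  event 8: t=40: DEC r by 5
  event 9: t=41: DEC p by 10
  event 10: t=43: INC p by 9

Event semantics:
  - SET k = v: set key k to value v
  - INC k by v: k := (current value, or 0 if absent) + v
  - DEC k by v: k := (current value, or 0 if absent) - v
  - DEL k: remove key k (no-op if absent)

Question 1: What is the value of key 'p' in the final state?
Track key 'p' through all 10 events:
  event 1 (t=2: DEC q by 13): p unchanged
  event 2 (t=8: SET r = -3): p unchanged
  event 3 (t=15: SET r = -17): p unchanged
  event 4 (t=23: SET q = -3): p unchanged
  event 5 (t=30: INC p by 6): p (absent) -> 6
  event 6 (t=37: DEL p): p 6 -> (absent)
  event 7 (t=38: INC q by 8): p unchanged
  event 8 (t=40: DEC r by 5): p unchanged
  event 9 (t=41: DEC p by 10): p (absent) -> -10
  event 10 (t=43: INC p by 9): p -10 -> -1
Final: p = -1

Answer: -1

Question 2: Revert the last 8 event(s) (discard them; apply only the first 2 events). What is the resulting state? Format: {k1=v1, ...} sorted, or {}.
Answer: {q=-13, r=-3}

Derivation:
Keep first 2 events (discard last 8):
  after event 1 (t=2: DEC q by 13): {q=-13}
  after event 2 (t=8: SET r = -3): {q=-13, r=-3}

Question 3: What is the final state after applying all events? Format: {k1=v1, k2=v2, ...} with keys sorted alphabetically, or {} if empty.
  after event 1 (t=2: DEC q by 13): {q=-13}
  after event 2 (t=8: SET r = -3): {q=-13, r=-3}
  after event 3 (t=15: SET r = -17): {q=-13, r=-17}
  after event 4 (t=23: SET q = -3): {q=-3, r=-17}
  after event 5 (t=30: INC p by 6): {p=6, q=-3, r=-17}
  after event 6 (t=37: DEL p): {q=-3, r=-17}
  after event 7 (t=38: INC q by 8): {q=5, r=-17}
  after event 8 (t=40: DEC r by 5): {q=5, r=-22}
  after event 9 (t=41: DEC p by 10): {p=-10, q=5, r=-22}
  after event 10 (t=43: INC p by 9): {p=-1, q=5, r=-22}

Answer: {p=-1, q=5, r=-22}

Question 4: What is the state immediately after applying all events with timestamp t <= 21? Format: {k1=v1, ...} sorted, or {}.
Answer: {q=-13, r=-17}

Derivation:
Apply events with t <= 21 (3 events):
  after event 1 (t=2: DEC q by 13): {q=-13}
  after event 2 (t=8: SET r = -3): {q=-13, r=-3}
  after event 3 (t=15: SET r = -17): {q=-13, r=-17}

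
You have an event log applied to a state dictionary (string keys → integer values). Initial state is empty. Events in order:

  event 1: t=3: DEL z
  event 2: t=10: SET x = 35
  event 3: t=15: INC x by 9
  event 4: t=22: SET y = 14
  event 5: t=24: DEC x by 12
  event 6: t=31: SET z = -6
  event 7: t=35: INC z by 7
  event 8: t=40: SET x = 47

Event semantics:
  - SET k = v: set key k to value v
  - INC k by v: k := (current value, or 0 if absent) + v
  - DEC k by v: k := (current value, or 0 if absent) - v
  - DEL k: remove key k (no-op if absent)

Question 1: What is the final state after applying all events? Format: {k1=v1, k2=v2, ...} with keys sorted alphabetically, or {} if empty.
  after event 1 (t=3: DEL z): {}
  after event 2 (t=10: SET x = 35): {x=35}
  after event 3 (t=15: INC x by 9): {x=44}
  after event 4 (t=22: SET y = 14): {x=44, y=14}
  after event 5 (t=24: DEC x by 12): {x=32, y=14}
  after event 6 (t=31: SET z = -6): {x=32, y=14, z=-6}
  after event 7 (t=35: INC z by 7): {x=32, y=14, z=1}
  after event 8 (t=40: SET x = 47): {x=47, y=14, z=1}

Answer: {x=47, y=14, z=1}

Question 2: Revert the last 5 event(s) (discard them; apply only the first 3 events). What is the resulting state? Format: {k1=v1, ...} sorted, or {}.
Answer: {x=44}

Derivation:
Keep first 3 events (discard last 5):
  after event 1 (t=3: DEL z): {}
  after event 2 (t=10: SET x = 35): {x=35}
  after event 3 (t=15: INC x by 9): {x=44}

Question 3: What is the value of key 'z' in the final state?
Track key 'z' through all 8 events:
  event 1 (t=3: DEL z): z (absent) -> (absent)
  event 2 (t=10: SET x = 35): z unchanged
  event 3 (t=15: INC x by 9): z unchanged
  event 4 (t=22: SET y = 14): z unchanged
  event 5 (t=24: DEC x by 12): z unchanged
  event 6 (t=31: SET z = -6): z (absent) -> -6
  event 7 (t=35: INC z by 7): z -6 -> 1
  event 8 (t=40: SET x = 47): z unchanged
Final: z = 1

Answer: 1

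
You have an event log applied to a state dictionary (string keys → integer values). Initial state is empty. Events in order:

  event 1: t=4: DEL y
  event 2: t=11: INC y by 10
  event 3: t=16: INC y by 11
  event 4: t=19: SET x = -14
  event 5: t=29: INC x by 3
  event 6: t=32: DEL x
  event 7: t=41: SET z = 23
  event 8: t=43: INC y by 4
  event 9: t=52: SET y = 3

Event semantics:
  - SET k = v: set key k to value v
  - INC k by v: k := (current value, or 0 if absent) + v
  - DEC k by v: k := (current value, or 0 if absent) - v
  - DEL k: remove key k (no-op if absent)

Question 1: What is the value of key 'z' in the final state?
Answer: 23

Derivation:
Track key 'z' through all 9 events:
  event 1 (t=4: DEL y): z unchanged
  event 2 (t=11: INC y by 10): z unchanged
  event 3 (t=16: INC y by 11): z unchanged
  event 4 (t=19: SET x = -14): z unchanged
  event 5 (t=29: INC x by 3): z unchanged
  event 6 (t=32: DEL x): z unchanged
  event 7 (t=41: SET z = 23): z (absent) -> 23
  event 8 (t=43: INC y by 4): z unchanged
  event 9 (t=52: SET y = 3): z unchanged
Final: z = 23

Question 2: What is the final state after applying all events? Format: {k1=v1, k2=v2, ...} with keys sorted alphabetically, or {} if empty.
Answer: {y=3, z=23}

Derivation:
  after event 1 (t=4: DEL y): {}
  after event 2 (t=11: INC y by 10): {y=10}
  after event 3 (t=16: INC y by 11): {y=21}
  after event 4 (t=19: SET x = -14): {x=-14, y=21}
  after event 5 (t=29: INC x by 3): {x=-11, y=21}
  after event 6 (t=32: DEL x): {y=21}
  after event 7 (t=41: SET z = 23): {y=21, z=23}
  after event 8 (t=43: INC y by 4): {y=25, z=23}
  after event 9 (t=52: SET y = 3): {y=3, z=23}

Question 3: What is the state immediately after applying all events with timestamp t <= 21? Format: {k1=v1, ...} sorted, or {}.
Apply events with t <= 21 (4 events):
  after event 1 (t=4: DEL y): {}
  after event 2 (t=11: INC y by 10): {y=10}
  after event 3 (t=16: INC y by 11): {y=21}
  after event 4 (t=19: SET x = -14): {x=-14, y=21}

Answer: {x=-14, y=21}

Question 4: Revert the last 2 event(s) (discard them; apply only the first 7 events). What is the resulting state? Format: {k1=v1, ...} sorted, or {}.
Answer: {y=21, z=23}

Derivation:
Keep first 7 events (discard last 2):
  after event 1 (t=4: DEL y): {}
  after event 2 (t=11: INC y by 10): {y=10}
  after event 3 (t=16: INC y by 11): {y=21}
  after event 4 (t=19: SET x = -14): {x=-14, y=21}
  after event 5 (t=29: INC x by 3): {x=-11, y=21}
  after event 6 (t=32: DEL x): {y=21}
  after event 7 (t=41: SET z = 23): {y=21, z=23}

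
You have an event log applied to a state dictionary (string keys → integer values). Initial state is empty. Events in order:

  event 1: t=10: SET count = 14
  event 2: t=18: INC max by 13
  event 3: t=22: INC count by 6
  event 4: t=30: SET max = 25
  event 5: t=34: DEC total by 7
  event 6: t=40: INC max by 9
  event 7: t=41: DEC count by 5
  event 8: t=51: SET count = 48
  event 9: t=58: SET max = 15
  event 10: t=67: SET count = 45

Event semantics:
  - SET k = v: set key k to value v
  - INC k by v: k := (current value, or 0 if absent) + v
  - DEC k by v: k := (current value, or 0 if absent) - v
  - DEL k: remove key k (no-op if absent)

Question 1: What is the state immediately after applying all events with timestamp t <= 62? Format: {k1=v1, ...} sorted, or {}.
Answer: {count=48, max=15, total=-7}

Derivation:
Apply events with t <= 62 (9 events):
  after event 1 (t=10: SET count = 14): {count=14}
  after event 2 (t=18: INC max by 13): {count=14, max=13}
  after event 3 (t=22: INC count by 6): {count=20, max=13}
  after event 4 (t=30: SET max = 25): {count=20, max=25}
  after event 5 (t=34: DEC total by 7): {count=20, max=25, total=-7}
  after event 6 (t=40: INC max by 9): {count=20, max=34, total=-7}
  after event 7 (t=41: DEC count by 5): {count=15, max=34, total=-7}
  after event 8 (t=51: SET count = 48): {count=48, max=34, total=-7}
  after event 9 (t=58: SET max = 15): {count=48, max=15, total=-7}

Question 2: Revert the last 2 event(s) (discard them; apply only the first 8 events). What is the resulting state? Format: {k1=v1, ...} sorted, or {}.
Answer: {count=48, max=34, total=-7}

Derivation:
Keep first 8 events (discard last 2):
  after event 1 (t=10: SET count = 14): {count=14}
  after event 2 (t=18: INC max by 13): {count=14, max=13}
  after event 3 (t=22: INC count by 6): {count=20, max=13}
  after event 4 (t=30: SET max = 25): {count=20, max=25}
  after event 5 (t=34: DEC total by 7): {count=20, max=25, total=-7}
  after event 6 (t=40: INC max by 9): {count=20, max=34, total=-7}
  after event 7 (t=41: DEC count by 5): {count=15, max=34, total=-7}
  after event 8 (t=51: SET count = 48): {count=48, max=34, total=-7}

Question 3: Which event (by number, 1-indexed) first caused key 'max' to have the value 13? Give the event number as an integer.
Looking for first event where max becomes 13:
  event 2: max (absent) -> 13  <-- first match

Answer: 2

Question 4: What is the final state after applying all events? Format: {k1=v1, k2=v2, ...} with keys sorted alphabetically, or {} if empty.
  after event 1 (t=10: SET count = 14): {count=14}
  after event 2 (t=18: INC max by 13): {count=14, max=13}
  after event 3 (t=22: INC count by 6): {count=20, max=13}
  after event 4 (t=30: SET max = 25): {count=20, max=25}
  after event 5 (t=34: DEC total by 7): {count=20, max=25, total=-7}
  after event 6 (t=40: INC max by 9): {count=20, max=34, total=-7}
  after event 7 (t=41: DEC count by 5): {count=15, max=34, total=-7}
  after event 8 (t=51: SET count = 48): {count=48, max=34, total=-7}
  after event 9 (t=58: SET max = 15): {count=48, max=15, total=-7}
  after event 10 (t=67: SET count = 45): {count=45, max=15, total=-7}

Answer: {count=45, max=15, total=-7}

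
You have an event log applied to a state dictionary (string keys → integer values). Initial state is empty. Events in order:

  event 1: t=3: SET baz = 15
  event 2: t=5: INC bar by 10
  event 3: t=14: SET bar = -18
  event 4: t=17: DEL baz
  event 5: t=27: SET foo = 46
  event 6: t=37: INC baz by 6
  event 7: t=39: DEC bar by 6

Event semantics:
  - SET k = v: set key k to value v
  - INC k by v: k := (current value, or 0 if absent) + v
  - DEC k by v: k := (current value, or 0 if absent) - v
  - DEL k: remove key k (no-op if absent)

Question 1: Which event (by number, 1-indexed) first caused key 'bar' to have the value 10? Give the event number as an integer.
Answer: 2

Derivation:
Looking for first event where bar becomes 10:
  event 2: bar (absent) -> 10  <-- first match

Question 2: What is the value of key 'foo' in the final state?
Track key 'foo' through all 7 events:
  event 1 (t=3: SET baz = 15): foo unchanged
  event 2 (t=5: INC bar by 10): foo unchanged
  event 3 (t=14: SET bar = -18): foo unchanged
  event 4 (t=17: DEL baz): foo unchanged
  event 5 (t=27: SET foo = 46): foo (absent) -> 46
  event 6 (t=37: INC baz by 6): foo unchanged
  event 7 (t=39: DEC bar by 6): foo unchanged
Final: foo = 46

Answer: 46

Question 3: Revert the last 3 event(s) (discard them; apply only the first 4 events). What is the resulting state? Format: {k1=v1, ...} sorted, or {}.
Keep first 4 events (discard last 3):
  after event 1 (t=3: SET baz = 15): {baz=15}
  after event 2 (t=5: INC bar by 10): {bar=10, baz=15}
  after event 3 (t=14: SET bar = -18): {bar=-18, baz=15}
  after event 4 (t=17: DEL baz): {bar=-18}

Answer: {bar=-18}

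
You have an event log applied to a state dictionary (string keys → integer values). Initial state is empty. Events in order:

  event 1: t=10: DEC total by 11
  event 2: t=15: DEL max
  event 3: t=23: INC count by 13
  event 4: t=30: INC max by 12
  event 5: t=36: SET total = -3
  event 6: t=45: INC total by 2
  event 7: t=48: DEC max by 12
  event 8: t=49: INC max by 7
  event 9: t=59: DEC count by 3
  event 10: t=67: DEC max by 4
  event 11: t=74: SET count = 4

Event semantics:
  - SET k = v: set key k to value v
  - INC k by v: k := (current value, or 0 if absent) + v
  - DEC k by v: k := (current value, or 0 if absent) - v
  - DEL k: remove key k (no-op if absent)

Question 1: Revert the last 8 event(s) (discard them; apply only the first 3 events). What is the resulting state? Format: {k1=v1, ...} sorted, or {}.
Answer: {count=13, total=-11}

Derivation:
Keep first 3 events (discard last 8):
  after event 1 (t=10: DEC total by 11): {total=-11}
  after event 2 (t=15: DEL max): {total=-11}
  after event 3 (t=23: INC count by 13): {count=13, total=-11}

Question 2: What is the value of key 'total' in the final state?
Track key 'total' through all 11 events:
  event 1 (t=10: DEC total by 11): total (absent) -> -11
  event 2 (t=15: DEL max): total unchanged
  event 3 (t=23: INC count by 13): total unchanged
  event 4 (t=30: INC max by 12): total unchanged
  event 5 (t=36: SET total = -3): total -11 -> -3
  event 6 (t=45: INC total by 2): total -3 -> -1
  event 7 (t=48: DEC max by 12): total unchanged
  event 8 (t=49: INC max by 7): total unchanged
  event 9 (t=59: DEC count by 3): total unchanged
  event 10 (t=67: DEC max by 4): total unchanged
  event 11 (t=74: SET count = 4): total unchanged
Final: total = -1

Answer: -1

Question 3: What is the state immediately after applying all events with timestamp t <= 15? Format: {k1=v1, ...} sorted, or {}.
Answer: {total=-11}

Derivation:
Apply events with t <= 15 (2 events):
  after event 1 (t=10: DEC total by 11): {total=-11}
  after event 2 (t=15: DEL max): {total=-11}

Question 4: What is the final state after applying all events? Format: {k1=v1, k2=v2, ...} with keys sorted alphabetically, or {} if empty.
Answer: {count=4, max=3, total=-1}

Derivation:
  after event 1 (t=10: DEC total by 11): {total=-11}
  after event 2 (t=15: DEL max): {total=-11}
  after event 3 (t=23: INC count by 13): {count=13, total=-11}
  after event 4 (t=30: INC max by 12): {count=13, max=12, total=-11}
  after event 5 (t=36: SET total = -3): {count=13, max=12, total=-3}
  after event 6 (t=45: INC total by 2): {count=13, max=12, total=-1}
  after event 7 (t=48: DEC max by 12): {count=13, max=0, total=-1}
  after event 8 (t=49: INC max by 7): {count=13, max=7, total=-1}
  after event 9 (t=59: DEC count by 3): {count=10, max=7, total=-1}
  after event 10 (t=67: DEC max by 4): {count=10, max=3, total=-1}
  after event 11 (t=74: SET count = 4): {count=4, max=3, total=-1}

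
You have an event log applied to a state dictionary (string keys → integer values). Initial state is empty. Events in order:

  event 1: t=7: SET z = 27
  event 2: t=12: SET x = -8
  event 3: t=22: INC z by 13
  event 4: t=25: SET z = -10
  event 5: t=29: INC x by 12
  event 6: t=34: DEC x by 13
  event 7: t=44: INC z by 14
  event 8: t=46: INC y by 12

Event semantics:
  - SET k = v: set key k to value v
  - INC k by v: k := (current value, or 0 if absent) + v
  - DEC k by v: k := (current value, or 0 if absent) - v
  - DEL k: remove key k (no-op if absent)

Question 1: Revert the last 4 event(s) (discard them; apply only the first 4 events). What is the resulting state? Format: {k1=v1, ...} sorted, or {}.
Keep first 4 events (discard last 4):
  after event 1 (t=7: SET z = 27): {z=27}
  after event 2 (t=12: SET x = -8): {x=-8, z=27}
  after event 3 (t=22: INC z by 13): {x=-8, z=40}
  after event 4 (t=25: SET z = -10): {x=-8, z=-10}

Answer: {x=-8, z=-10}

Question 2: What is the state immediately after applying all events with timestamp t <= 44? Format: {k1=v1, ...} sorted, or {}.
Apply events with t <= 44 (7 events):
  after event 1 (t=7: SET z = 27): {z=27}
  after event 2 (t=12: SET x = -8): {x=-8, z=27}
  after event 3 (t=22: INC z by 13): {x=-8, z=40}
  after event 4 (t=25: SET z = -10): {x=-8, z=-10}
  after event 5 (t=29: INC x by 12): {x=4, z=-10}
  after event 6 (t=34: DEC x by 13): {x=-9, z=-10}
  after event 7 (t=44: INC z by 14): {x=-9, z=4}

Answer: {x=-9, z=4}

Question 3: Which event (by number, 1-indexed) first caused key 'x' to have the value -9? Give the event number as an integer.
Looking for first event where x becomes -9:
  event 2: x = -8
  event 3: x = -8
  event 4: x = -8
  event 5: x = 4
  event 6: x 4 -> -9  <-- first match

Answer: 6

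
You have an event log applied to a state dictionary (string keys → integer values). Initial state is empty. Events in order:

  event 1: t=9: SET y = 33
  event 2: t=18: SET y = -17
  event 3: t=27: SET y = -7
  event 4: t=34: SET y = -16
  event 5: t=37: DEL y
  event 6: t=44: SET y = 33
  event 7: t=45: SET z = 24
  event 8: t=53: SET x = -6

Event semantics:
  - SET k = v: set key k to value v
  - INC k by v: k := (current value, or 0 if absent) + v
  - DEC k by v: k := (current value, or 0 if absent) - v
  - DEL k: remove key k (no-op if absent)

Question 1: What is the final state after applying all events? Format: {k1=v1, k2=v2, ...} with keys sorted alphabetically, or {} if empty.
  after event 1 (t=9: SET y = 33): {y=33}
  after event 2 (t=18: SET y = -17): {y=-17}
  after event 3 (t=27: SET y = -7): {y=-7}
  after event 4 (t=34: SET y = -16): {y=-16}
  after event 5 (t=37: DEL y): {}
  after event 6 (t=44: SET y = 33): {y=33}
  after event 7 (t=45: SET z = 24): {y=33, z=24}
  after event 8 (t=53: SET x = -6): {x=-6, y=33, z=24}

Answer: {x=-6, y=33, z=24}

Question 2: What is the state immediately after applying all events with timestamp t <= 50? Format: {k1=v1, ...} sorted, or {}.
Answer: {y=33, z=24}

Derivation:
Apply events with t <= 50 (7 events):
  after event 1 (t=9: SET y = 33): {y=33}
  after event 2 (t=18: SET y = -17): {y=-17}
  after event 3 (t=27: SET y = -7): {y=-7}
  after event 4 (t=34: SET y = -16): {y=-16}
  after event 5 (t=37: DEL y): {}
  after event 6 (t=44: SET y = 33): {y=33}
  after event 7 (t=45: SET z = 24): {y=33, z=24}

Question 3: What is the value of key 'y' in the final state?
Answer: 33

Derivation:
Track key 'y' through all 8 events:
  event 1 (t=9: SET y = 33): y (absent) -> 33
  event 2 (t=18: SET y = -17): y 33 -> -17
  event 3 (t=27: SET y = -7): y -17 -> -7
  event 4 (t=34: SET y = -16): y -7 -> -16
  event 5 (t=37: DEL y): y -16 -> (absent)
  event 6 (t=44: SET y = 33): y (absent) -> 33
  event 7 (t=45: SET z = 24): y unchanged
  event 8 (t=53: SET x = -6): y unchanged
Final: y = 33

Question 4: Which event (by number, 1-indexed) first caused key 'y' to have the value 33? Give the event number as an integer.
Looking for first event where y becomes 33:
  event 1: y (absent) -> 33  <-- first match

Answer: 1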